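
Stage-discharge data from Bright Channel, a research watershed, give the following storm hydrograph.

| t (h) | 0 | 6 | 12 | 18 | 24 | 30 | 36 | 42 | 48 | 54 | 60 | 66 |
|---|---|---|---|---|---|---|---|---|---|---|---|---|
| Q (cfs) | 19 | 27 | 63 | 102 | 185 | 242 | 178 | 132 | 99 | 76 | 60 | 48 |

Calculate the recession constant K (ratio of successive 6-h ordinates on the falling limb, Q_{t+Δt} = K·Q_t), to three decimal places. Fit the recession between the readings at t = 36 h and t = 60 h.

Using the recession-limb readings at t = 36 h and t = 60 h: Q falls from 178 to 60 cfs over 4 intervals.
K = (Q₂/Q₁)^(1/4) = (60/178)^(1/4) = 0.762.

K ≈ 0.762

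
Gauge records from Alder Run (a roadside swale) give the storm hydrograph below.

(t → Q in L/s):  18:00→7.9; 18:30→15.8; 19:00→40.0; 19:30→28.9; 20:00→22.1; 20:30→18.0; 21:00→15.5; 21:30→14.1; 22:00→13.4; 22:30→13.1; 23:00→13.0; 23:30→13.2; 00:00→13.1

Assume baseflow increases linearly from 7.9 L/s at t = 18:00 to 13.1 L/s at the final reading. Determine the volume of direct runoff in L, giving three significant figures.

V ≈ 1.65 × 10^5 L

Direct-runoff ordinates (Q − Q_b): 0.00, 7.47, 31.23, 19.70, 12.47, 7.93, 5.00, 3.17, 2.03, 1.30, 0.77, 0.53, 0.00 L/s.
ΣQ_DR = 91.60 L/s.
With Δt = 0.5 h = 1800 s, V = ΣQ_DR · Δt = 91.60 × 1800 = 1.65 × 10^5 L.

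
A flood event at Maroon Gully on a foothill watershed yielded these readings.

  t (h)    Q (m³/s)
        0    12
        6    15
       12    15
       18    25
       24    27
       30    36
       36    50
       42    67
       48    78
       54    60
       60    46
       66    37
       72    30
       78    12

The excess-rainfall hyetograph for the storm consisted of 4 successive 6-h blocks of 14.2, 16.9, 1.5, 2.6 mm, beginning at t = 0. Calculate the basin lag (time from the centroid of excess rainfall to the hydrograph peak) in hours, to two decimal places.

t_L ≈ 40.28 h

Centroid of excess rainfall: t_c = Σ P_i·t̄_i / ΣP_i = 7.7216 h (block centres at 3, 9, 15, 21 h).
Hydrograph peak occurs at t = 48 h, so basin lag t_L = 48 − 7.7216 = 40.28 h.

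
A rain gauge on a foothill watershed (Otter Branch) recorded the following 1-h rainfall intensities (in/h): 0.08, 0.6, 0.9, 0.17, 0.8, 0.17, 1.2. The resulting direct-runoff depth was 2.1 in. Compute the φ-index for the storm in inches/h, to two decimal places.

φ ≈ 0.35 in/h

Only the 4 blocks with intensity above φ contribute runoff: 0.6, 0.9, 0.8, 1.2 in/h.
Σ(I−φ)·Δt = d  ⇒  (0.6+0.9+0.8+1.2 − 4φ)·1 = 2.1
φ = (3.500 − 2.1/1) / 4 = 0.35 in/h.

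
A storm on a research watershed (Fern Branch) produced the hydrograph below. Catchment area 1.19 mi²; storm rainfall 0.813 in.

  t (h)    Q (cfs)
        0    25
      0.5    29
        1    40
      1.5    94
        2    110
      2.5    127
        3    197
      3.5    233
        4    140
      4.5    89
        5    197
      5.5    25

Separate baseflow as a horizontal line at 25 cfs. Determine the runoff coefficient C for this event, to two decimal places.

ΣQ_DR = 1006 cfs; V = ΣQ_DR·Δt = 1.811 × 10^6 ft³.
Runoff depth d = V / A = 0.6550 in.
C = d / P = 0.6550 / 0.813 = 0.81.

C ≈ 0.81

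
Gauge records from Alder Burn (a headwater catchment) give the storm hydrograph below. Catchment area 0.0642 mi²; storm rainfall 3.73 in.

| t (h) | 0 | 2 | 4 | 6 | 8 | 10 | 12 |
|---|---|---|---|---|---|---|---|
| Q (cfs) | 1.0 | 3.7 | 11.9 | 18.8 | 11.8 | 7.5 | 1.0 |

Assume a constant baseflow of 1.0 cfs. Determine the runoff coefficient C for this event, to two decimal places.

C ≈ 0.63

ΣQ_DR = 48.70 cfs; V = ΣQ_DR·Δt = 3.506 × 10^5 ft³.
Runoff depth d = V / A = 2.351 in.
C = d / P = 2.351 / 3.73 = 0.63.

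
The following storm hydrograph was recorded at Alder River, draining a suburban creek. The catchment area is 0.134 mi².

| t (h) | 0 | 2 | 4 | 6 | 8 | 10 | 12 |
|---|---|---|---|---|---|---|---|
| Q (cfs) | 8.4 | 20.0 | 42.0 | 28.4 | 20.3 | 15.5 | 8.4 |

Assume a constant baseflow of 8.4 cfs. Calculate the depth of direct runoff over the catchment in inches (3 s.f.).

d ≈ 1.95 in

Direct runoff: 0.0, 11.6, 33.6, 20.0, 11.9, 7.1, 0.0 cfs; ΣQ_DR = 84.20 cfs.
V = ΣQ_DR · Δt = 84.20 × 7200 s = 6.062 × 10^5 ft³.
Over A = 0.134 mi², depth = V / A = 1.95 in.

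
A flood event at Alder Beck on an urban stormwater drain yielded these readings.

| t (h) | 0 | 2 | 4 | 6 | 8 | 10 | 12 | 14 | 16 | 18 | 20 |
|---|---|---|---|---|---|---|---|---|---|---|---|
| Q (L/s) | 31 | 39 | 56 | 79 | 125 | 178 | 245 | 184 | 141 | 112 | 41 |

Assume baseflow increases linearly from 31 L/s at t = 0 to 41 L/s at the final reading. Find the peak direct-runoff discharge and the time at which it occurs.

Q_p = 208.00 L/s at t = 12 h

Subtracting baseflow gives direct-runoff ordinates: 0.00, 7.00, 23.00, 45.00, 90.00, 142.00, 208.00, 146.00, 102.00, 72.00, 0.00 L/s.
The maximum is 208.00 L/s, occurring at the reading for t = 12 h.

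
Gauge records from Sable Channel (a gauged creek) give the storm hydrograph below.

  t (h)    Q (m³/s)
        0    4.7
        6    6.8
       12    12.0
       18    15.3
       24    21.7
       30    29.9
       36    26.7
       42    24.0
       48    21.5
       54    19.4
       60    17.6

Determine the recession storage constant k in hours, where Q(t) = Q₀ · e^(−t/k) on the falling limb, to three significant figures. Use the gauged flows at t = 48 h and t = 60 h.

On the falling limb, Q drops from 21.5 to 17.6 m³/s between t = 48 h and t = 60 h (Δt = 12 h).
k = −Δt / ln(Q₂/Q₁) = −12 / ln(17.6/21.5) = 60.0 h.

k ≈ 60.0 h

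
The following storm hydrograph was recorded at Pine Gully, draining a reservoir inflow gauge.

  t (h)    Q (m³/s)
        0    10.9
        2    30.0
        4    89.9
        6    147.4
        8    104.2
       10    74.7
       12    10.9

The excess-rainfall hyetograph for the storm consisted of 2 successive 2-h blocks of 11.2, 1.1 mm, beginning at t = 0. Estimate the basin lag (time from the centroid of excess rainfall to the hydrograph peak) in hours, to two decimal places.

t_L ≈ 4.82 h

Centroid of excess rainfall: t_c = Σ P_i·t̄_i / ΣP_i = 1.1789 h (block centres at 1, 3 h).
Hydrograph peak occurs at t = 6 h, so basin lag t_L = 6 − 1.1789 = 4.82 h.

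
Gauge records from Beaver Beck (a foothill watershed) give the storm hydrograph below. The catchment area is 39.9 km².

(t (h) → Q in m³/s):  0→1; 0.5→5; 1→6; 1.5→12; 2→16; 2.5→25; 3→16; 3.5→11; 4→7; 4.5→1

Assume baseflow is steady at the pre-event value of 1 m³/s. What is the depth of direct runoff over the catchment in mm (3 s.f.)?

Direct runoff: 0.0, 4.0, 5.0, 11.0, 15.0, 24.0, 15.0, 10.0, 6.0, 0.0 m³/s; ΣQ_DR = 90.00 m³/s.
V = ΣQ_DR · Δt = 90.00 × 1800 s = 1.620 × 10^5 m³.
Over A = 39.9 km², depth = V / A = 4.06 mm.

d ≈ 4.06 mm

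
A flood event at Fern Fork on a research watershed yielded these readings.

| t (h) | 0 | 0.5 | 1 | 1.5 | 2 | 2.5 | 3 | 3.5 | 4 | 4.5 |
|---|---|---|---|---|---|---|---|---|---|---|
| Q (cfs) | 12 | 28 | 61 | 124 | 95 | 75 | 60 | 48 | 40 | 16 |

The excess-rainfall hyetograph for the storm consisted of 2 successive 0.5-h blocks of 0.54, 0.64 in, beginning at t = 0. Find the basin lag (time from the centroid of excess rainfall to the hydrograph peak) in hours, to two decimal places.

Centroid of excess rainfall: t_c = Σ P_i·t̄_i / ΣP_i = 0.5212 h (block centres at 0.25, 0.75 h).
Hydrograph peak occurs at t = 1.5 h, so basin lag t_L = 1.5 − 0.5212 = 0.98 h.

t_L ≈ 0.98 h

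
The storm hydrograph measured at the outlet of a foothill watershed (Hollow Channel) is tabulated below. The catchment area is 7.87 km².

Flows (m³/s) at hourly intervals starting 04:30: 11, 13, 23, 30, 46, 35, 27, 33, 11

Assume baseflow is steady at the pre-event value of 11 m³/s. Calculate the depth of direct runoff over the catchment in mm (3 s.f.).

Direct runoff: 0.0, 2.0, 12.0, 19.0, 35.0, 24.0, 16.0, 22.0, 0.0 m³/s; ΣQ_DR = 130.0 m³/s.
V = ΣQ_DR · Δt = 130.0 × 3600 s = 4.680 × 10^5 m³.
Over A = 7.87 km², depth = V / A = 59.5 mm.

d ≈ 59.5 mm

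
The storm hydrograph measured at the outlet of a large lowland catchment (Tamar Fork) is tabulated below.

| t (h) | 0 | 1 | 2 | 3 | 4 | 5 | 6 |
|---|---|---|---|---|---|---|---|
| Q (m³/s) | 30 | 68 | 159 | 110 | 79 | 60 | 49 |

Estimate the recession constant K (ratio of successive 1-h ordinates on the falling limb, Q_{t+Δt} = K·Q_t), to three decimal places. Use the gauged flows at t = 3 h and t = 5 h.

K ≈ 0.739

Using the recession-limb readings at t = 3 h and t = 5 h: Q falls from 110 to 60 m³/s over 2 intervals.
K = (Q₂/Q₁)^(1/2) = (60/110)^(1/2) = 0.739.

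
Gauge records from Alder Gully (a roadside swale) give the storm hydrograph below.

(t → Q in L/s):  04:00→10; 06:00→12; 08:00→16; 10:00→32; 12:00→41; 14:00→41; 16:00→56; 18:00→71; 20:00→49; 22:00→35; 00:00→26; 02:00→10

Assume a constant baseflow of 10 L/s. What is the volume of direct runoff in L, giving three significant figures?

V ≈ 2.01 × 10^6 L

Direct-runoff ordinates (Q − Q_b): 0.0, 2.0, 6.0, 22.0, 31.0, 31.0, 46.0, 61.0, 39.0, 25.0, 16.0, 0.0 L/s.
ΣQ_DR = 279.0 L/s.
With Δt = 2 h = 7200 s, V = ΣQ_DR · Δt = 279.0 × 7200 = 2.01 × 10^6 L.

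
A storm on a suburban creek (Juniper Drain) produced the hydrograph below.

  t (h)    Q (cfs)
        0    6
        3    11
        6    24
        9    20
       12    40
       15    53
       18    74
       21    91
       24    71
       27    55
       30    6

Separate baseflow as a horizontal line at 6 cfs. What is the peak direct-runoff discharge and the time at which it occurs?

Q_p = 85.0 cfs at t = 21 h

Subtracting baseflow gives direct-runoff ordinates: 0.0, 5.0, 18.0, 14.0, 34.0, 47.0, 68.0, 85.0, 65.0, 49.0, 0.0 cfs.
The maximum is 85.0 cfs, occurring at the reading for t = 21 h.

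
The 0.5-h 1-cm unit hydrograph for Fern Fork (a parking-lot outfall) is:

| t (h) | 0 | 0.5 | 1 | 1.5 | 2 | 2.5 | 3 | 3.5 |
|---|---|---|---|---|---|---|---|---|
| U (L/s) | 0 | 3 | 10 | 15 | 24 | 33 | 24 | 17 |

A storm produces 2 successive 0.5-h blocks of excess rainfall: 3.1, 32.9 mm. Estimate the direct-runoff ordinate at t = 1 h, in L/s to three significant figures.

By discrete convolution, Q_j = Σ (P_i / 10 mm) · U_{j−i}.
At t = 1 h (j=2): Q = (3.1/10)·10 + (32.9/10)·3 = 13.0 L/s.

Q ≈ 13.0 L/s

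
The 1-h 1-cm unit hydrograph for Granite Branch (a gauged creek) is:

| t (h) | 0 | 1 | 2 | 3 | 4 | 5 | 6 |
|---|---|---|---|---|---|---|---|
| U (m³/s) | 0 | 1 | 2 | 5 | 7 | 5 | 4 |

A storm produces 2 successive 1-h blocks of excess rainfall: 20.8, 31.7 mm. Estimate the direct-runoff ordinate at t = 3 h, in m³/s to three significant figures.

By discrete convolution, Q_j = Σ (P_i / 10 mm) · U_{j−i}.
At t = 3 h (j=3): Q = (20.8/10)·5 + (31.7/10)·2 = 16.7 m³/s.

Q ≈ 16.7 m³/s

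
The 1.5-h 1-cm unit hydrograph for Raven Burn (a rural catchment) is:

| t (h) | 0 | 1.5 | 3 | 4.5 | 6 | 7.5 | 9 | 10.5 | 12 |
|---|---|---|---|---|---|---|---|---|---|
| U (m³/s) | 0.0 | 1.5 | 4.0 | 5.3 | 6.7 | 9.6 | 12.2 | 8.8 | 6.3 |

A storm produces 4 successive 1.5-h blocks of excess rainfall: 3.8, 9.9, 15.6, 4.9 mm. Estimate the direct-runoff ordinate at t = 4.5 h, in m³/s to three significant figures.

By discrete convolution, Q_j = Σ (P_i / 10 mm) · U_{j−i}.
At t = 4.5 h (j=3): Q = (3.8/10)·5.3 + (9.9/10)·4.0 + (15.6/10)·1.5 + (4.9/10)·0.0 = 8.31 m³/s.

Q ≈ 8.31 m³/s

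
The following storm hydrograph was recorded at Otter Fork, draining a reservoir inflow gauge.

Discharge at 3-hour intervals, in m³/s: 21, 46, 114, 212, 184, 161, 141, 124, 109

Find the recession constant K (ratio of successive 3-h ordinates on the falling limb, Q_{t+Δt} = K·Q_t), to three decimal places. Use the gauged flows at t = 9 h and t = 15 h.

K ≈ 0.871

Using the recession-limb readings at t = 9 h and t = 15 h: Q falls from 212 to 161 m³/s over 2 intervals.
K = (Q₂/Q₁)^(1/2) = (161/212)^(1/2) = 0.871.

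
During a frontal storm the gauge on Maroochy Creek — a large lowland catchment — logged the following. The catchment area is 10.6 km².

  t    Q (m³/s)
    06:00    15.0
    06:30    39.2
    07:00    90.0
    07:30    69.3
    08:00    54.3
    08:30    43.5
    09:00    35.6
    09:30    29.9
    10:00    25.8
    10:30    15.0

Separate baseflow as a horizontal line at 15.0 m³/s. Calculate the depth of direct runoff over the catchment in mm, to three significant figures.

d ≈ 45.4 mm

Direct runoff: 0.0, 24.2, 75.0, 54.3, 39.3, 28.5, 20.6, 14.9, 10.8, 0.0 m³/s; ΣQ_DR = 267.6 m³/s.
V = ΣQ_DR · Δt = 267.6 × 1800 s = 4.817 × 10^5 m³.
Over A = 10.6 km², depth = V / A = 45.4 mm.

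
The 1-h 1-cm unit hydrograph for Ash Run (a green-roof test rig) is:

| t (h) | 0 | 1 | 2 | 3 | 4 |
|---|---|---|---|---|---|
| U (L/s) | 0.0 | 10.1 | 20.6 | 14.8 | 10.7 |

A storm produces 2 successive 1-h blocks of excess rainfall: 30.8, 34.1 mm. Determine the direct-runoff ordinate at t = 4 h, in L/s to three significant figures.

Q ≈ 83.4 L/s

By discrete convolution, Q_j = Σ (P_i / 10 mm) · U_{j−i}.
At t = 4 h (j=4): Q = (30.8/10)·10.7 + (34.1/10)·14.8 = 83.4 L/s.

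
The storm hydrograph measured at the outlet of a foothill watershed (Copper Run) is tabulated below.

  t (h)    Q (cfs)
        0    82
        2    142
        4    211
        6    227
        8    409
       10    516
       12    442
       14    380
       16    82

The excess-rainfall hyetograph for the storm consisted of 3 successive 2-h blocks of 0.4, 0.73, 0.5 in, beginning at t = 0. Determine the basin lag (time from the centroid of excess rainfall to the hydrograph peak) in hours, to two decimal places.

Centroid of excess rainfall: t_c = Σ P_i·t̄_i / ΣP_i = 3.1227 h (block centres at 1, 3, 5 h).
Hydrograph peak occurs at t = 10 h, so basin lag t_L = 10 − 3.1227 = 6.88 h.

t_L ≈ 6.88 h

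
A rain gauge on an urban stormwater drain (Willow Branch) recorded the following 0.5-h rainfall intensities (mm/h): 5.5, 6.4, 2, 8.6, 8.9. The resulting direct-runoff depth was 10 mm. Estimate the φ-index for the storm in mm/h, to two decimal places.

Only the 4 blocks with intensity above φ contribute runoff: 5.5, 6.4, 8.6, 8.9 mm/h.
Σ(I−φ)·Δt = d  ⇒  (5.5+6.4+8.6+8.9 − 4φ)·0.5 = 10
φ = (29.40 − 10/0.5) / 4 = 2.35 mm/h.

φ ≈ 2.35 mm/h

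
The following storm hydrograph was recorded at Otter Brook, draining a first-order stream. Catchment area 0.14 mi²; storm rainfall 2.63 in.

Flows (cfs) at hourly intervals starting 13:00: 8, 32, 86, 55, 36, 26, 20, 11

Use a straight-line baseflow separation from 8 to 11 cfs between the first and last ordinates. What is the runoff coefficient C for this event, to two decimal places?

C ≈ 0.83

ΣQ_DR = 198.0 cfs; V = ΣQ_DR·Δt = 7.128 × 10^5 ft³.
Runoff depth d = V / A = 2.192 in.
C = d / P = 2.192 / 2.63 = 0.83.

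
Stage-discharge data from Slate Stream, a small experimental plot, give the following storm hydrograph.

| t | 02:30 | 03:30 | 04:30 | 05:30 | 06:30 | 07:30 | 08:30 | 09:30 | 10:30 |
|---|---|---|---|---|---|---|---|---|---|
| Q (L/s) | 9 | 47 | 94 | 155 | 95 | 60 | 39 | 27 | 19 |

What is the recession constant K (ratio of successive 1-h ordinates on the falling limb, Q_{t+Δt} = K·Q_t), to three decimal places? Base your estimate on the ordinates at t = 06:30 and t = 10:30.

Using the recession-limb readings at t = 06:30 and t = 10:30: Q falls from 95 to 19 L/s over 4 intervals.
K = (Q₂/Q₁)^(1/4) = (19/95)^(1/4) = 0.669.

K ≈ 0.669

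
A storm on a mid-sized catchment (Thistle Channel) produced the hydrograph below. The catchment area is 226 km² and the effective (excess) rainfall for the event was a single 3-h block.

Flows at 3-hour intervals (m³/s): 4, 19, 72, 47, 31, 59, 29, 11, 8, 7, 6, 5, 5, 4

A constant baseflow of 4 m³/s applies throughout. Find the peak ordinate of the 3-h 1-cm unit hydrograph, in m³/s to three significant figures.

U_p ≈ 56.7 m³/s

Direct runoff: 0.0, 15.0, 68.0, 43.0, 27.0, 55.0, 25.0, 7.0, 4.0, 3.0, 2.0, 1.0, 1.0, 0.0 m³/s; ΣQ_DR = 251.0 m³/s, peak = 68.0 m³/s.
Runoff depth d = ΣQ_DR·Δt / A = 251.0 × 10800 / (226 km²) = 11.99 mm.
The 1-cm UH is the DRH scaled by (10 mm)/d, so U_p = 68.0 × 10/11.99 = 56.7 m³/s.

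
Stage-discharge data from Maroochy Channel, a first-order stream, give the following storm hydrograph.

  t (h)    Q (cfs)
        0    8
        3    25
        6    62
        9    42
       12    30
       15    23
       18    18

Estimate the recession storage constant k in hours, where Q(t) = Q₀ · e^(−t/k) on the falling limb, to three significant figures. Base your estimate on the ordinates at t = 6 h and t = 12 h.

On the falling limb, Q drops from 62 to 30 cfs between t = 6 h and t = 12 h (Δt = 6 h).
k = −Δt / ln(Q₂/Q₁) = −6 / ln(30/62) = 8.27 h.

k ≈ 8.27 h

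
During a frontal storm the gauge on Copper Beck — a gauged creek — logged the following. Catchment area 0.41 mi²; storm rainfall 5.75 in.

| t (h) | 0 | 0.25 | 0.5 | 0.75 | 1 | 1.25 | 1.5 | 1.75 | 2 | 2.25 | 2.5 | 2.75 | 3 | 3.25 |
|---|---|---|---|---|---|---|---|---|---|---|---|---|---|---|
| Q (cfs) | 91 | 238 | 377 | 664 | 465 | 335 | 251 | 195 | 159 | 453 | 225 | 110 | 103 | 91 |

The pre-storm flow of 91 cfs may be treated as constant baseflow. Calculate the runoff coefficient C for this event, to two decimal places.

C ≈ 0.41

ΣQ_DR = 2483 cfs; V = ΣQ_DR·Δt = 2.235 × 10^6 ft³.
Runoff depth d = V / A = 2.346 in.
C = d / P = 2.346 / 5.75 = 0.41.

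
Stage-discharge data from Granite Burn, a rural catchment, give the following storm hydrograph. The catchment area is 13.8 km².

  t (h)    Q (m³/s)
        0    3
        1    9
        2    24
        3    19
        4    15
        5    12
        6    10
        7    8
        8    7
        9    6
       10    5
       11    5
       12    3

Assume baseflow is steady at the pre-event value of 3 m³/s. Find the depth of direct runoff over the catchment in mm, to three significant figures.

Direct runoff: 0.0, 6.0, 21.0, 16.0, 12.0, 9.0, 7.0, 5.0, 4.0, 3.0, 2.0, 2.0, 0.0 m³/s; ΣQ_DR = 87.00 m³/s.
V = ΣQ_DR · Δt = 87.00 × 3600 s = 3.132 × 10^5 m³.
Over A = 13.8 km², depth = V / A = 22.7 mm.

d ≈ 22.7 mm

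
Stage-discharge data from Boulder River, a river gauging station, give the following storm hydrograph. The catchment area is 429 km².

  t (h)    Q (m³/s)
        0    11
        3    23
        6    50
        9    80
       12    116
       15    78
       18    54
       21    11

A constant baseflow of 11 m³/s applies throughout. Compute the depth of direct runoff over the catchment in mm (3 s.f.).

d ≈ 8.43 mm

Direct runoff: 0.0, 12.0, 39.0, 69.0, 105.0, 67.0, 43.0, 0.0 m³/s; ΣQ_DR = 335.0 m³/s.
V = ΣQ_DR · Δt = 335.0 × 10800 s = 3.618 × 10^6 m³.
Over A = 429 km², depth = V / A = 8.43 mm.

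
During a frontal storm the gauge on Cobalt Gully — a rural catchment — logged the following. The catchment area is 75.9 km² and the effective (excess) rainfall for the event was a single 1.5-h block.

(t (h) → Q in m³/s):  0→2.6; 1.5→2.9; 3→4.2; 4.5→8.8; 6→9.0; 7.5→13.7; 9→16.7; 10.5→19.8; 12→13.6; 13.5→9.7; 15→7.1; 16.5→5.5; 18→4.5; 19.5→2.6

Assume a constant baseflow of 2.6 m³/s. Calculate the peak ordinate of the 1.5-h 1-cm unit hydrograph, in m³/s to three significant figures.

U_p ≈ 28.7 m³/s

Direct runoff: 0.0, 0.3, 1.6, 6.2, 6.4, 11.1, 14.1, 17.2, 11.0, 7.1, 4.5, 2.9, 1.9, 0.0 m³/s; ΣQ_DR = 84.30 m³/s, peak = 17.2 m³/s.
Runoff depth d = ΣQ_DR·Δt / A = 84.30 × 5400 / (75.9 km²) = 5.998 mm.
The 1-cm UH is the DRH scaled by (10 mm)/d, so U_p = 17.2 × 10/5.998 = 28.7 m³/s.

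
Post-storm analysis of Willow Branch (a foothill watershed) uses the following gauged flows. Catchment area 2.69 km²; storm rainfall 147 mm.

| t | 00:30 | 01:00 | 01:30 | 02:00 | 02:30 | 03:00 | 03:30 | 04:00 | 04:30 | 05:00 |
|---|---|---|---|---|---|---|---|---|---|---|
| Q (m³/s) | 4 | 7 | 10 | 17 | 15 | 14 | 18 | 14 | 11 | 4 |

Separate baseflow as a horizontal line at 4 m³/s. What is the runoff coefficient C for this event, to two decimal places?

C ≈ 0.34

ΣQ_DR = 74.00 m³/s; V = ΣQ_DR·Δt = 1.332 × 10^5 m³.
Runoff depth d = V / A = 49.52 mm.
C = d / P = 49.52 / 147 = 0.34.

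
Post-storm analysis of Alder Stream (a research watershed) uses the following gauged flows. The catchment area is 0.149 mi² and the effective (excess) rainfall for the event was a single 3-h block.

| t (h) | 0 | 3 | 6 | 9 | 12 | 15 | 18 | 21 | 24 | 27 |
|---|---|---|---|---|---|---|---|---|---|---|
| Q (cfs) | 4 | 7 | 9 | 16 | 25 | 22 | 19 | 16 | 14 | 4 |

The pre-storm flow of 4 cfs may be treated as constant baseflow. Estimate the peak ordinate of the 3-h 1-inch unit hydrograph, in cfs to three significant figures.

Direct runoff: 0.0, 3.0, 5.0, 12.0, 21.0, 18.0, 15.0, 12.0, 10.0, 0.0 cfs; ΣQ_DR = 96.00 cfs, peak = 21.0 cfs.
Runoff depth d = ΣQ_DR·Δt / A = 96.00 × 10800 / (0.149 mi²) = 2.995 in.
The 1-inch UH is the DRH scaled by (1 in)/d, so U_p = 21.0 × 1/2.995 = 7.01 cfs.

U_p ≈ 7.01 cfs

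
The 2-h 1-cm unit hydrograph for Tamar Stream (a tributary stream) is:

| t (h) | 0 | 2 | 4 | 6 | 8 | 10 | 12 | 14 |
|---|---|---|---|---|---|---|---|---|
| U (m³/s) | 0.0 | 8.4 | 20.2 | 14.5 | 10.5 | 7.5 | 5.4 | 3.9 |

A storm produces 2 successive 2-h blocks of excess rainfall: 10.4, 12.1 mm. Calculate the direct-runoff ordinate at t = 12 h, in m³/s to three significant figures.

By discrete convolution, Q_j = Σ (P_i / 10 mm) · U_{j−i}.
At t = 12 h (j=6): Q = (10.4/10)·5.4 + (12.1/10)·7.5 = 14.7 m³/s.

Q ≈ 14.7 m³/s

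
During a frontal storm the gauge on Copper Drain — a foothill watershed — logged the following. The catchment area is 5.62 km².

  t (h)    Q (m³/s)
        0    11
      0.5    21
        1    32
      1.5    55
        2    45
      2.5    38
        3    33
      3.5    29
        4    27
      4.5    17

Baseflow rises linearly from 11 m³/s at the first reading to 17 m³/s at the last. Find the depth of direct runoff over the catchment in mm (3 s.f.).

d ≈ 53.8 mm

Direct runoff: 0.00, 9.33, 19.67, 42.00, 31.33, 23.67, 18.00, 13.33, 10.67, 0.00 m³/s; ΣQ_DR = 168.0 m³/s.
V = ΣQ_DR · Δt = 168.0 × 1800 s = 3.024 × 10^5 m³.
Over A = 5.62 km², depth = V / A = 53.8 mm.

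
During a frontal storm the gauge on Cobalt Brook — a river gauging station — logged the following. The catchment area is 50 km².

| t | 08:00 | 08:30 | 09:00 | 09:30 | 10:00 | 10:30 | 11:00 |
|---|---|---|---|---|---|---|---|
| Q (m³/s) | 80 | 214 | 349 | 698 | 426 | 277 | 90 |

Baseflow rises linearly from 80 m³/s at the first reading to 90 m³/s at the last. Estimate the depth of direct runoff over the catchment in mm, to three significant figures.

d ≈ 55.4 mm

Direct runoff: 0.00, 132.33, 265.67, 613.00, 339.33, 188.67, 0.00 m³/s; ΣQ_DR = 1539 m³/s.
V = ΣQ_DR · Δt = 1539 × 1800 s = 2.770 × 10^6 m³.
Over A = 50 km², depth = V / A = 55.4 mm.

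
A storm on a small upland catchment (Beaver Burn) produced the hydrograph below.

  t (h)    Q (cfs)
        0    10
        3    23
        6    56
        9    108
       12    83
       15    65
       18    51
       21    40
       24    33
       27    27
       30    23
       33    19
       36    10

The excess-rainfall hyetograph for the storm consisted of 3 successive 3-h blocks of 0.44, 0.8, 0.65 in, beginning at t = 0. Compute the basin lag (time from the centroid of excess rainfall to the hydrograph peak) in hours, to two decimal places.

t_L ≈ 4.17 h

Centroid of excess rainfall: t_c = Σ P_i·t̄_i / ΣP_i = 4.8333 h (block centres at 1.5, 4.5, 7.5 h).
Hydrograph peak occurs at t = 9 h, so basin lag t_L = 9 − 4.8333 = 4.17 h.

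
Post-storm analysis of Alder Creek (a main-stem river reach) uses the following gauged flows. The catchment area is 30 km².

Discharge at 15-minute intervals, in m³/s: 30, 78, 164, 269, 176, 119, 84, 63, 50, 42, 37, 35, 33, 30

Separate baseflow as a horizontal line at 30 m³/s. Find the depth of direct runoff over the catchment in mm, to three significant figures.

d ≈ 23.7 mm

Direct runoff: 0.0, 48.0, 134.0, 239.0, 146.0, 89.0, 54.0, 33.0, 20.0, 12.0, 7.0, 5.0, 3.0, 0.0 m³/s; ΣQ_DR = 790.0 m³/s.
V = ΣQ_DR · Δt = 790.0 × 900 s = 7.110 × 10^5 m³.
Over A = 30 km², depth = V / A = 23.7 mm.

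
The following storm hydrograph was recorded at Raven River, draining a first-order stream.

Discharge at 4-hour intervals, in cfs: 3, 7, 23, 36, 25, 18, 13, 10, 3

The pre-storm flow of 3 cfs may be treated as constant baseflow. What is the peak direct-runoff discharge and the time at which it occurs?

Q_p = 33.0 cfs at t = 12 h

Subtracting baseflow gives direct-runoff ordinates: 0.0, 4.0, 20.0, 33.0, 22.0, 15.0, 10.0, 7.0, 0.0 cfs.
The maximum is 33.0 cfs, occurring at the reading for t = 12 h.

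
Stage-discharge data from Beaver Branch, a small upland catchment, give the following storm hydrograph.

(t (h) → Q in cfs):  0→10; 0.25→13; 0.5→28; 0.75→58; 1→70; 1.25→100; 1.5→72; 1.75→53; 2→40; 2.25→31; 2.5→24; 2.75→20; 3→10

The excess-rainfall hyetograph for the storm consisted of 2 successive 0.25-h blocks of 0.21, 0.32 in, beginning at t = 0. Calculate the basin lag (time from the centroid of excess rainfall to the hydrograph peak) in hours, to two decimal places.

Centroid of excess rainfall: t_c = Σ P_i·t̄_i / ΣP_i = 0.2759 h (block centres at 0.125, 0.375 h).
Hydrograph peak occurs at t = 1.25 h, so basin lag t_L = 1.25 − 0.2759 = 0.97 h.

t_L ≈ 0.97 h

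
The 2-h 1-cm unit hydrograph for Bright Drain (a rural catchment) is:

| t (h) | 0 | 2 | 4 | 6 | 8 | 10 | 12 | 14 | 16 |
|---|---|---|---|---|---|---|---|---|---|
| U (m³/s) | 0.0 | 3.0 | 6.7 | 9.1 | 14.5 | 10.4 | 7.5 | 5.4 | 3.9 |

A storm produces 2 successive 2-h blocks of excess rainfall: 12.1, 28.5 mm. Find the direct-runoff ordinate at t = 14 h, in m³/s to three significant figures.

By discrete convolution, Q_j = Σ (P_i / 10 mm) · U_{j−i}.
At t = 14 h (j=7): Q = (12.1/10)·5.4 + (28.5/10)·7.5 = 27.9 m³/s.

Q ≈ 27.9 m³/s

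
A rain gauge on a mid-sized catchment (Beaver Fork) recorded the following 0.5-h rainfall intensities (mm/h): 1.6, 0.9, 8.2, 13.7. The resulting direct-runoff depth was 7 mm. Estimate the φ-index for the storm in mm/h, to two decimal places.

φ ≈ 3.95 mm/h

Only the 2 blocks with intensity above φ contribute runoff: 8.2, 13.7 mm/h.
Σ(I−φ)·Δt = d  ⇒  (8.2+13.7 − 2φ)·0.5 = 7
φ = (21.90 − 7/0.5) / 2 = 3.95 mm/h.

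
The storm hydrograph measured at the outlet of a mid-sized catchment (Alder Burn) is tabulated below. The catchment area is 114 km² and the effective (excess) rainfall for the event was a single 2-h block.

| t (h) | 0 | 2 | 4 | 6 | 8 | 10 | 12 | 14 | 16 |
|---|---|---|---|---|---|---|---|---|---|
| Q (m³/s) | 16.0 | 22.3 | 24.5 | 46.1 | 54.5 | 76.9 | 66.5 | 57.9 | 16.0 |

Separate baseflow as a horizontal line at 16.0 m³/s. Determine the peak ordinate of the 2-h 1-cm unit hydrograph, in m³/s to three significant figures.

U_p ≈ 40.7 m³/s

Direct runoff: 0.0, 6.3, 8.5, 30.1, 38.5, 60.9, 50.5, 41.9, 0.0 m³/s; ΣQ_DR = 236.7 m³/s, peak = 60.9 m³/s.
Runoff depth d = ΣQ_DR·Δt / A = 236.7 × 7200 / (114 km²) = 14.95 mm.
The 1-cm UH is the DRH scaled by (10 mm)/d, so U_p = 60.9 × 10/14.95 = 40.7 m³/s.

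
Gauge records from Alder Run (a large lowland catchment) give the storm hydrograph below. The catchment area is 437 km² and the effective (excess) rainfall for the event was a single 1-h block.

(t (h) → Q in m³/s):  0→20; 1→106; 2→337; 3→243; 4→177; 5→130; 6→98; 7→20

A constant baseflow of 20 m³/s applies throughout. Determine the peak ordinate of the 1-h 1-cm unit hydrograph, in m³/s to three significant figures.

Direct runoff: 0.0, 86.0, 317.0, 223.0, 157.0, 110.0, 78.0, 0.0 m³/s; ΣQ_DR = 971.0 m³/s, peak = 317.0 m³/s.
Runoff depth d = ΣQ_DR·Δt / A = 971.0 × 3600 / (437 km²) = 7.999 mm.
The 1-cm UH is the DRH scaled by (10 mm)/d, so U_p = 317.0 × 10/7.999 = 396 m³/s.

U_p ≈ 396 m³/s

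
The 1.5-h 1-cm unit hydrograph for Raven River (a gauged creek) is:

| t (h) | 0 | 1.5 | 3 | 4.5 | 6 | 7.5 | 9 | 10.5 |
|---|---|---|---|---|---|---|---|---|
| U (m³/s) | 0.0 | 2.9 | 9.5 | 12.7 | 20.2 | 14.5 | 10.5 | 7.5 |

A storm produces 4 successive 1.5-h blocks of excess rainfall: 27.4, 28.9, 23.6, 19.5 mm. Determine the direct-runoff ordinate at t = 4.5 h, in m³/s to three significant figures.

Q ≈ 69.1 m³/s

By discrete convolution, Q_j = Σ (P_i / 10 mm) · U_{j−i}.
At t = 4.5 h (j=3): Q = (27.4/10)·12.7 + (28.9/10)·9.5 + (23.6/10)·2.9 + (19.5/10)·0.0 = 69.1 m³/s.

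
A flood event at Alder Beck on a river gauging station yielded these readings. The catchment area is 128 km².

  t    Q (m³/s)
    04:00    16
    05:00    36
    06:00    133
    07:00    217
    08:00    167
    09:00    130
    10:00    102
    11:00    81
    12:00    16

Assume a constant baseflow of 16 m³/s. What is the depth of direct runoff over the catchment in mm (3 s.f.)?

d ≈ 21.2 mm

Direct runoff: 0.0, 20.0, 117.0, 201.0, 151.0, 114.0, 86.0, 65.0, 0.0 m³/s; ΣQ_DR = 754.0 m³/s.
V = ΣQ_DR · Δt = 754.0 × 3600 s = 2.714 × 10^6 m³.
Over A = 128 km², depth = V / A = 21.2 mm.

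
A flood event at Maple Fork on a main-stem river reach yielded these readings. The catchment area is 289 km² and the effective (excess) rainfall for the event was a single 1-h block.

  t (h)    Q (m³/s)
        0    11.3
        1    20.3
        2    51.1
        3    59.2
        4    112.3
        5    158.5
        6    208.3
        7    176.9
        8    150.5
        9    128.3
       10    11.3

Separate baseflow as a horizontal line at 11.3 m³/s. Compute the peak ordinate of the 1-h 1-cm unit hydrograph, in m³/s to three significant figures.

U_p ≈ 164 m³/s

Direct runoff: 0.0, 9.0, 39.8, 47.9, 101.0, 147.2, 197.0, 165.6, 139.2, 117.0, 0.0 m³/s; ΣQ_DR = 963.7 m³/s, peak = 197.0 m³/s.
Runoff depth d = ΣQ_DR·Δt / A = 963.7 × 3600 / (289 km²) = 12.00 mm.
The 1-cm UH is the DRH scaled by (10 mm)/d, so U_p = 197.0 × 10/12.00 = 164 m³/s.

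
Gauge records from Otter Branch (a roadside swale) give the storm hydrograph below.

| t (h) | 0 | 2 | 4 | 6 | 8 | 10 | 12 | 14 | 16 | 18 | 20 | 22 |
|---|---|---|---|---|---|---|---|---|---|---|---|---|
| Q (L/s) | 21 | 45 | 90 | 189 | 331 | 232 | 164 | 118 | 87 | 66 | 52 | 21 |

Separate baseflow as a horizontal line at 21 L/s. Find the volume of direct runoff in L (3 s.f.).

Direct-runoff ordinates (Q − Q_b): 0.0, 24.0, 69.0, 168.0, 310.0, 211.0, 143.0, 97.0, 66.0, 45.0, 31.0, 0.0 L/s.
ΣQ_DR = 1164 L/s.
With Δt = 2 h = 7200 s, V = ΣQ_DR · Δt = 1164 × 7200 = 8.38 × 10^6 L.

V ≈ 8.38 × 10^6 L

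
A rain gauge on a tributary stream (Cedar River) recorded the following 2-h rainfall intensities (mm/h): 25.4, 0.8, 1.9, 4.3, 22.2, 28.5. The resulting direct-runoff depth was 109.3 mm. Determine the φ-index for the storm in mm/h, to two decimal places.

φ ≈ 7.15 mm/h

Only the 3 blocks with intensity above φ contribute runoff: 25.4, 22.2, 28.5 mm/h.
Σ(I−φ)·Δt = d  ⇒  (25.4+22.2+28.5 − 3φ)·2 = 109.3
φ = (76.10 − 109.3/2) / 3 = 7.15 mm/h.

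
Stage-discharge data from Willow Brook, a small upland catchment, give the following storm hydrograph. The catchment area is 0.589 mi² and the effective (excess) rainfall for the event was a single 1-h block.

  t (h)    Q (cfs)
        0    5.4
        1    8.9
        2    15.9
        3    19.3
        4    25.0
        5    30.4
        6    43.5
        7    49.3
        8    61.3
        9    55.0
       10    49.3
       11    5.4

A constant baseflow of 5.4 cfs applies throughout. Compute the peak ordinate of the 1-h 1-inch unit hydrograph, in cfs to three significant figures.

Direct runoff: 0.0, 3.5, 10.5, 13.9, 19.6, 25.0, 38.1, 43.9, 55.9, 49.6, 43.9, 0.0 cfs; ΣQ_DR = 303.9 cfs, peak = 55.9 cfs.
Runoff depth d = ΣQ_DR·Δt / A = 303.9 × 3600 / (0.589 mi²) = 0.7995 in.
The 1-inch UH is the DRH scaled by (1 in)/d, so U_p = 55.9 × 1/0.7995 = 69.9 cfs.

U_p ≈ 69.9 cfs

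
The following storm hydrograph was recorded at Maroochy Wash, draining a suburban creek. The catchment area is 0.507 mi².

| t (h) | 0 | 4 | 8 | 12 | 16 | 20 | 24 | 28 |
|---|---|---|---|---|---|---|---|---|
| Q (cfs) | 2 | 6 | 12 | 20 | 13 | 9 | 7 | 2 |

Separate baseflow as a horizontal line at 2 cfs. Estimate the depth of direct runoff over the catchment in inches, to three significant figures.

d ≈ 0.672 in

Direct runoff: 0.0, 4.0, 10.0, 18.0, 11.0, 7.0, 5.0, 0.0 cfs; ΣQ_DR = 55.00 cfs.
V = ΣQ_DR · Δt = 55.00 × 14400 s = 7.920 × 10^5 ft³.
Over A = 0.507 mi², depth = V / A = 0.672 in.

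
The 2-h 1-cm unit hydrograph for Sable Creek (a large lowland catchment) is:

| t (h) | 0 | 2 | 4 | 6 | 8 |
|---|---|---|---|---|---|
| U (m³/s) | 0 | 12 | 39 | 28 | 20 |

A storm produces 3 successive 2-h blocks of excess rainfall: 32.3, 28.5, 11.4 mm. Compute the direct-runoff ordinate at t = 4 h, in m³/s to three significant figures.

By discrete convolution, Q_j = Σ (P_i / 10 mm) · U_{j−i}.
At t = 4 h (j=2): Q = (32.3/10)·39 + (28.5/10)·12 + (11.4/10)·0 = 160 m³/s.

Q ≈ 160 m³/s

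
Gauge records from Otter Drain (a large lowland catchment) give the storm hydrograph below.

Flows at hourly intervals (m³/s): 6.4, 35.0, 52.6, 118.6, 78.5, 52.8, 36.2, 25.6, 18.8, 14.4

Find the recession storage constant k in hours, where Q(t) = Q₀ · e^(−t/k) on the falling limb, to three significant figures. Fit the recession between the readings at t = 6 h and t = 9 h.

On the falling limb, Q drops from 36.2 to 14.4 m³/s between t = 6 h and t = 9 h (Δt = 3 h).
k = −Δt / ln(Q₂/Q₁) = −3 / ln(14.4/36.2) = 3.25 h.

k ≈ 3.25 h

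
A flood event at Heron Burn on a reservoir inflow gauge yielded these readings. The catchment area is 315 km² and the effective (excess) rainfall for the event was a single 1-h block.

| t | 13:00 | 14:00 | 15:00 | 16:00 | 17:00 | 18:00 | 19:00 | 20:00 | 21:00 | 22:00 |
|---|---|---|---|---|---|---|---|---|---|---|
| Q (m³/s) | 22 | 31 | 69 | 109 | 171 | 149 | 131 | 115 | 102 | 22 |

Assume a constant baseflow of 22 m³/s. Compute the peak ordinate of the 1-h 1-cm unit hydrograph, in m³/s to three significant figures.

Direct runoff: 0.0, 9.0, 47.0, 87.0, 149.0, 127.0, 109.0, 93.0, 80.0, 0.0 m³/s; ΣQ_DR = 701.0 m³/s, peak = 149.0 m³/s.
Runoff depth d = ΣQ_DR·Δt / A = 701.0 × 3600 / (315 km²) = 8.011 mm.
The 1-cm UH is the DRH scaled by (10 mm)/d, so U_p = 149.0 × 10/8.011 = 186 m³/s.

U_p ≈ 186 m³/s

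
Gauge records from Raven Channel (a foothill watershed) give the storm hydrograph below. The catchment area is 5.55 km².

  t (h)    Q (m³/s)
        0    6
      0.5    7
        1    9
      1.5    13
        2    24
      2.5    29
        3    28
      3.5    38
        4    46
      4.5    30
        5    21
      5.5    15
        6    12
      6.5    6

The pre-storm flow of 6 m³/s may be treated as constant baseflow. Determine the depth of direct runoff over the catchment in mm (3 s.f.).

d ≈ 64.9 mm

Direct runoff: 0.0, 1.0, 3.0, 7.0, 18.0, 23.0, 22.0, 32.0, 40.0, 24.0, 15.0, 9.0, 6.0, 0.0 m³/s; ΣQ_DR = 200.0 m³/s.
V = ΣQ_DR · Δt = 200.0 × 1800 s = 3.600 × 10^5 m³.
Over A = 5.55 km², depth = V / A = 64.9 mm.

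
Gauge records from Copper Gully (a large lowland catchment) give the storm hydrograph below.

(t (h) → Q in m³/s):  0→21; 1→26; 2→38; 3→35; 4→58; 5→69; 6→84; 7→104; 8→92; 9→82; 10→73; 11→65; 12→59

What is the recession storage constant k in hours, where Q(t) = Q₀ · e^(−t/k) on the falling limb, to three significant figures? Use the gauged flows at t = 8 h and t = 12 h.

k ≈ 9.00 h

On the falling limb, Q drops from 92 to 59 m³/s between t = 8 h and t = 12 h (Δt = 4 h).
k = −Δt / ln(Q₂/Q₁) = −4 / ln(59/92) = 9.00 h.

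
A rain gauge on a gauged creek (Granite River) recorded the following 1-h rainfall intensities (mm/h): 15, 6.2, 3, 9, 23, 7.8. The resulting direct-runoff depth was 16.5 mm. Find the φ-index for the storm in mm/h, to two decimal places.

Only the 2 blocks with intensity above φ contribute runoff: 15, 23 mm/h.
Σ(I−φ)·Δt = d  ⇒  (15+23 − 2φ)·1 = 16.5
φ = (38.00 − 16.5/1) / 2 = 10.75 mm/h.

φ ≈ 10.75 mm/h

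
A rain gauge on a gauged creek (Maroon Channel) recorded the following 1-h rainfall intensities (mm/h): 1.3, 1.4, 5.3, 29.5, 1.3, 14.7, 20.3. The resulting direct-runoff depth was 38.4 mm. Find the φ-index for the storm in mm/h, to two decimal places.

Only the 3 blocks with intensity above φ contribute runoff: 29.5, 14.7, 20.3 mm/h.
Σ(I−φ)·Δt = d  ⇒  (29.5+14.7+20.3 − 3φ)·1 = 38.4
φ = (64.50 − 38.4/1) / 3 = 8.70 mm/h.

φ ≈ 8.70 mm/h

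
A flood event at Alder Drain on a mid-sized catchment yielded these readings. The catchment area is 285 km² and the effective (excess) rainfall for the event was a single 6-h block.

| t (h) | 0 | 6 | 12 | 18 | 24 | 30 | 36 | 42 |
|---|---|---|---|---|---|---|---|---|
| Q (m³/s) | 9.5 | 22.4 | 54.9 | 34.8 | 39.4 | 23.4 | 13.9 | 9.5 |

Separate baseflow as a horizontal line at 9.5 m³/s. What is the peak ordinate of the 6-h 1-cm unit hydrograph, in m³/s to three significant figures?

Direct runoff: 0.0, 12.9, 45.4, 25.3, 29.9, 13.9, 4.4, 0.0 m³/s; ΣQ_DR = 131.8 m³/s, peak = 45.4 m³/s.
Runoff depth d = ΣQ_DR·Δt / A = 131.8 × 21600 / (285 km²) = 9.989 mm.
The 1-cm UH is the DRH scaled by (10 mm)/d, so U_p = 45.4 × 10/9.989 = 45.4 m³/s.

U_p ≈ 45.4 m³/s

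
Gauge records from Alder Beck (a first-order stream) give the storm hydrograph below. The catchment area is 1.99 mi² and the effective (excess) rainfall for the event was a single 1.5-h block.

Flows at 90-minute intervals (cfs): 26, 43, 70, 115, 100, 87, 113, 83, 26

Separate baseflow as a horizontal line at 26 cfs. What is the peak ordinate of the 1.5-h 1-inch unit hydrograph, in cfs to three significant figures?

Direct runoff: 0.0, 17.0, 44.0, 89.0, 74.0, 61.0, 87.0, 57.0, 0.0 cfs; ΣQ_DR = 429.0 cfs, peak = 89.0 cfs.
Runoff depth d = ΣQ_DR·Δt / A = 429.0 × 5400 / (1.99 mi²) = 0.5011 in.
The 1-inch UH is the DRH scaled by (1 in)/d, so U_p = 89.0 × 1/0.5011 = 178 cfs.

U_p ≈ 178 cfs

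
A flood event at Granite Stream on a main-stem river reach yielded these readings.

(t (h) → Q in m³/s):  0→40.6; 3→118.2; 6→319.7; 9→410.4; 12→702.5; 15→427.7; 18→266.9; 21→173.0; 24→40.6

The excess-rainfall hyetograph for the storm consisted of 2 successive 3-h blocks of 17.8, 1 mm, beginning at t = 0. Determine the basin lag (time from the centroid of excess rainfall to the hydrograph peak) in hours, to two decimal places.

Centroid of excess rainfall: t_c = Σ P_i·t̄_i / ΣP_i = 1.6596 h (block centres at 1.5, 4.5 h).
Hydrograph peak occurs at t = 12 h, so basin lag t_L = 12 − 1.6596 = 10.34 h.

t_L ≈ 10.34 h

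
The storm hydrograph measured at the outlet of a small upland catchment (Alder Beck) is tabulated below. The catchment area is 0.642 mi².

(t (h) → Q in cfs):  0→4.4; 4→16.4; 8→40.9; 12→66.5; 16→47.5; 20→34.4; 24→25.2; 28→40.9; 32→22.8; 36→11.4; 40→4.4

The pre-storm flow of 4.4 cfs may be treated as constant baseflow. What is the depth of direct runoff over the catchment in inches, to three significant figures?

Direct runoff: 0.0, 12.0, 36.5, 62.1, 43.1, 30.0, 20.8, 36.5, 18.4, 7.0, 0.0 cfs; ΣQ_DR = 266.4 cfs.
V = ΣQ_DR · Δt = 266.4 × 14400 s = 3.836 × 10^6 ft³.
Over A = 0.642 mi², depth = V / A = 2.57 in.

d ≈ 2.57 in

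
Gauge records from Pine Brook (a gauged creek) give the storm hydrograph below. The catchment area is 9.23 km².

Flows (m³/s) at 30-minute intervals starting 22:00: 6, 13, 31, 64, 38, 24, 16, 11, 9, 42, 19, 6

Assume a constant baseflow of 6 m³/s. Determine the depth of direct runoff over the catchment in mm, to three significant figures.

d ≈ 40.4 mm

Direct runoff: 0.0, 7.0, 25.0, 58.0, 32.0, 18.0, 10.0, 5.0, 3.0, 36.0, 13.0, 0.0 m³/s; ΣQ_DR = 207.0 m³/s.
V = ΣQ_DR · Δt = 207.0 × 1800 s = 3.726 × 10^5 m³.
Over A = 9.23 km², depth = V / A = 40.4 mm.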